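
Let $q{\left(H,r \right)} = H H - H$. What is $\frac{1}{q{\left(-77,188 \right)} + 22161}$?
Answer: $\frac{1}{28167} \approx 3.5503 \cdot 10^{-5}$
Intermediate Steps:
$q{\left(H,r \right)} = H^{2} - H$
$\frac{1}{q{\left(-77,188 \right)} + 22161} = \frac{1}{- 77 \left(-1 - 77\right) + 22161} = \frac{1}{\left(-77\right) \left(-78\right) + 22161} = \frac{1}{6006 + 22161} = \frac{1}{28167}$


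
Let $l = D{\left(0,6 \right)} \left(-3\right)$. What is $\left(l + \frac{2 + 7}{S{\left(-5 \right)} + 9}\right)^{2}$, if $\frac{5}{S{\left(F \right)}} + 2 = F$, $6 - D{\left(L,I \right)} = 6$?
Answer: $\frac{3969}{3364} \approx 1.1798$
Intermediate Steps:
$D{\left(L,I \right)} = 0$ ($D{\left(L,I \right)} = 6 - 6 = 0$)
$S{\left(F \right)} = \frac{5}{-2 + F}$
$l = 0$ ($l = 0 \left(-3\right) = 0$)
$\left(l + \frac{2 + 7}{S{\left(-5 \right)} + 9}\right)^{2} = \left(0 + \frac{2 + 7}{\frac{5}{-2 - 5} + 9}\right)^{2} = \left(0 + \frac{9}{\frac{5}{-7} + 9}\right)^{2} = \left(0 + \frac{9}{5 \left(- \frac{1}{7}\right) + 9}\right)^{2} = \left(0 + \frac{9}{- \frac{5}{7} + 9}\right)^{2} = \left(0 + \frac{9}{\frac{58}{7}}\right)^{2} = \left(0 + 9 \cdot \frac{7}{58}\right)^{2} = \left(0 + \frac{63}{58}\right)^{2} = \left(\frac{63}{58}\right)^{2} = \frac{3969}{3364}$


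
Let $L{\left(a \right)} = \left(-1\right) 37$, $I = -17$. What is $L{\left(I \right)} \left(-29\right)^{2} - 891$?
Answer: $-32008$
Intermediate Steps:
$L{\left(a \right)} = -37$
$L{\left(I \right)} \left(-29\right)^{2} - 891 = - 37 \left(-29\right)^{2} - 891 = \left(-37\right) 841 - 891 = -31117 - 891 = -32008$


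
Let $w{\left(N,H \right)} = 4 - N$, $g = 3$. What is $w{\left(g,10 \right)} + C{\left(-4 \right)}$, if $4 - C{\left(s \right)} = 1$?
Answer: $4$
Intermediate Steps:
$C{\left(s \right)} = 3$ ($C{\left(s \right)} = 4 - 1 = 3$)
$w{\left(g,10 \right)} + C{\left(-4 \right)} = \left(4 - 3\right) + 3 = 1 + 3 = 4$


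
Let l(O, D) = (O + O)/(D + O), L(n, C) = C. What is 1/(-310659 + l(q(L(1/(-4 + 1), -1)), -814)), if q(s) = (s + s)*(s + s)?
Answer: -405/125816899 ≈ -3.2190e-6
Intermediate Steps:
q(s) = 4*s**2 (q(s) = (2*s)*(2*s) = 4*s**2)
l(O, D) = 2*O/(D + O) (l(O, D) = (2*O)/(D + O) = 2*O/(D + O))
1/(-310659 + l(q(L(1/(-4 + 1), -1)), -814)) = 1/(-310659 + 2*(4*(-1)**2)/(-814 + 4*(-1)**2)) = 1/(-310659 + 2*(4*1)/(-814 + 4*1)) = 1/(-310659 + 2*4/(-814 + 4)) = 1/(-310659 + 2*4/(-810)) = 1/(-310659 + 2*4*(-1/810)) = 1/(-310659 - 4/405) = 1/(-125816899/405) = -405/125816899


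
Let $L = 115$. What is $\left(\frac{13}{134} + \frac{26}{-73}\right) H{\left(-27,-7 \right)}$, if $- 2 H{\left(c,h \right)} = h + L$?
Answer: $\frac{68445}{4891} \approx 13.994$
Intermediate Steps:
$H{\left(c,h \right)} = - \frac{115}{2} - \frac{h}{2}$ ($H{\left(c,h \right)} = - \frac{h + 115}{2} = - \frac{115 + h}{2} = - \frac{115}{2} - \frac{h}{2}$)
$\left(\frac{13}{134} + \frac{26}{-73}\right) H{\left(-27,-7 \right)} = \left(\frac{13}{134} + \frac{26}{-73}\right) \left(- \frac{115}{2} - - \frac{7}{2}\right) = \left(13 \cdot \frac{1}{134} + 26 \left(- \frac{1}{73}\right)\right) \left(- \frac{115}{2} + \frac{7}{2}\right) = \left(\frac{13}{134} - \frac{26}{73}\right) \left(-54\right) = \left(- \frac{2535}{9782}\right) \left(-54\right) = \frac{68445}{4891}$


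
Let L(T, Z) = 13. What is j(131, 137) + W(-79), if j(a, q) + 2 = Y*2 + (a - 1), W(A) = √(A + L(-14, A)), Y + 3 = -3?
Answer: 116 + I*√66 ≈ 116.0 + 8.124*I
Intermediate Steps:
Y = -6 (Y = -3 - 3 = -6)
W(A) = √(13 + A) (W(A) = √(A + 13) = √(13 + A))
j(a, q) = -15 + a (j(a, q) = -2 + (-6*2 + (a - 1)) = -2 + (-12 + (-1 + a)) = -2 + (-13 + a) = -15 + a)
j(131, 137) + W(-79) = (-15 + 131) + √(13 - 79) = 116 + √(-66) = 116 + I*√66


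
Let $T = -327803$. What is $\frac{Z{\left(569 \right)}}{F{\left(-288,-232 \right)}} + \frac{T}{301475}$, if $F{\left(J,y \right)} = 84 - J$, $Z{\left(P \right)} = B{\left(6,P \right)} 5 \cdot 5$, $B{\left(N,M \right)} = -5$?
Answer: $- \frac{5149261}{3617700} \approx -1.4234$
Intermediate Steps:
$Z{\left(P \right)} = -125$ ($Z{\left(P \right)} = \left(-5\right) 5 \cdot 5 = \left(-25\right) 5 = -125$)
$\frac{Z{\left(569 \right)}}{F{\left(-288,-232 \right)}} + \frac{T}{301475} = - \frac{125}{84 - -288} - \frac{327803}{301475} = - \frac{125}{84 + 288} - \frac{327803}{301475} = - \frac{125}{372} - \frac{327803}{301475} = - \frac{5149261}{3617700}$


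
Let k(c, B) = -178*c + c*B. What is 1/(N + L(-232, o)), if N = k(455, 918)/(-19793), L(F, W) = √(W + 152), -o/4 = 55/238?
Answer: -396526034450/3223773705339 - 391762849*√2139382/6447547410678 ≈ -0.21187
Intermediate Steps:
k(c, B) = -178*c + B*c
o = -110/119 (o = -220/238 = -4*55/238 = -110/119 ≈ -0.92437)
L(F, W) = √(152 + W)
N = -336700/19793 (N = (455*(-178 + 918))/(-19793) = (455*740)*(-1/19793) = 336700*(-1/19793) = -336700/19793 ≈ -17.011)
1/(N + L(-232, o)) = 1/(-336700/19793 + √(152 - 110/119)) = 1/(-336700/19793 + √(17978/119)) = 1/(-336700/19793 + √2139382/119)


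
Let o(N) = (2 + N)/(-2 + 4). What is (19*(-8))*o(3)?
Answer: -380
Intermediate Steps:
o(N) = 1 + N/2 (o(N) = (2 + N)/2 = (2 + N)*(½) = 1 + N/2)
(19*(-8))*o(3) = (19*(-8))*(1 + (½)*3) = -152*(1 + 3/2) = -152*5/2 = -380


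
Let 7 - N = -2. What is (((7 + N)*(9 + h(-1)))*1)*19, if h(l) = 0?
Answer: 2736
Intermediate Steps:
N = 9 (N = 7 - 1*(-2) = 7 + 2 = 9)
(((7 + N)*(9 + h(-1)))*1)*19 = (((7 + 9)*(9 + 0))*1)*19 = ((16*9)*1)*19 = (144*1)*19 = 144*19 = 2736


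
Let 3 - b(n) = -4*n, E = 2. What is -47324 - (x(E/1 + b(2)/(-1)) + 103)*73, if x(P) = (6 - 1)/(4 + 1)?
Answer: -54916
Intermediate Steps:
b(n) = 3 + 4*n (b(n) = 3 - (-4)*n = 3 + 4*n)
x(P) = 1 (x(P) = 5/5 = 5*(1/5) = 1)
-47324 - (x(E/1 + b(2)/(-1)) + 103)*73 = -47324 - (1 + 103)*73 = -47324 - 104*73 = -47324 - 1*7592 = -47324 - 7592 = -54916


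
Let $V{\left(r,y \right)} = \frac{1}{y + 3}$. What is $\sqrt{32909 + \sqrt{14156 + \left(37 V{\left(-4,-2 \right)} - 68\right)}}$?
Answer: $\sqrt{32909 + 5 \sqrt{565}} \approx 181.74$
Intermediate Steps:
$V{\left(r,y \right)} = \frac{1}{3 + y}$
$\sqrt{32909 + \sqrt{14156 + \left(37 V{\left(-4,-2 \right)} - 68\right)}} = \sqrt{32909 + \sqrt{14156 - \left(68 - \frac{37}{3 - 2}\right)}} = \sqrt{32909 + \sqrt{14156 - \left(68 - \frac{37}{1}\right)}} = \sqrt{32909 + \sqrt{14156 + \left(37 \cdot 1 - 68\right)}} = \sqrt{32909 + \sqrt{14156 + \left(37 - 68\right)}} = \sqrt{32909 + \sqrt{14156 - 31}} = \sqrt{32909 + \sqrt{14125}} = \sqrt{32909 + 5 \sqrt{565}}$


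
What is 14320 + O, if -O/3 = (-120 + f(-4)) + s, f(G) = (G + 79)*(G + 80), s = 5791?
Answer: -19793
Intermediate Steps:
f(G) = (79 + G)*(80 + G)
O = -34113 (O = -3*((-120 + (6320 + (-4)² + 159*(-4))) + 5791) = -3*((-120 + (6320 + 16 - 636)) + 5791) = -3*((-120 + 5700) + 5791) = -3*(5580 + 5791) = -3*11371 = -34113)
14320 + O = 14320 - 34113 = -19793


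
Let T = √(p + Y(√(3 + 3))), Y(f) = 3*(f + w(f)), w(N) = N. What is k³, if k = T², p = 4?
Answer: 2656 + 1584*√6 ≈ 6536.0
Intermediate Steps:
Y(f) = 6*f (Y(f) = 3*(f + f) = 3*(2*f) = 6*f)
T = √(4 + 6*√6) (T = √(4 + 6*√(3 + 3)) = √(4 + 6*√6) ≈ 4.3240)
k = 4 + 6*√6 (k = (√(4 + 6*√6))² = 4 + 6*√6 ≈ 18.697)
k³ = (4 + 6*√6)³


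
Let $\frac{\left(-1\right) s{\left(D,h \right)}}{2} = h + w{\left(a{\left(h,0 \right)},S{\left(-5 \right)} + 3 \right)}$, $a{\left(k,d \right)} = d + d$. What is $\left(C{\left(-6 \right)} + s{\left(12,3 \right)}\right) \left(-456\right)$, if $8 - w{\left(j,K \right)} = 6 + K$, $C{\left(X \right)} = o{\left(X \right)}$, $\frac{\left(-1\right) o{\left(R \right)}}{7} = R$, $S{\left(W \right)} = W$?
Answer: $-12768$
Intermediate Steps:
$a{\left(k,d \right)} = 2 d$
$o{\left(R \right)} = - 7 R$
$C{\left(X \right)} = - 7 X$
$w{\left(j,K \right)} = 2 - K$ ($w{\left(j,K \right)} = 8 - \left(6 + K\right) = 2 - K$)
$s{\left(D,h \right)} = -8 - 2 h$ ($s{\left(D,h \right)} = - 2 \left(h + \left(2 - \left(-5 + 3\right)\right)\right) = - 2 \left(h + \left(2 - -2\right)\right) = - 2 \left(h + \left(2 + 2\right)\right) = - 2 \left(h + 4\right) = - 2 \left(4 + h\right) = -8 - 2 h$)
$\left(C{\left(-6 \right)} + s{\left(12,3 \right)}\right) \left(-456\right) = \left(\left(-7\right) \left(-6\right) - 14\right) \left(-456\right) = \left(42 - 14\right) \left(-456\right) = 28 \left(-456\right) = -12768$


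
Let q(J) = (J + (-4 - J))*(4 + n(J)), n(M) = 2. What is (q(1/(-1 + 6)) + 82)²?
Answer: 3364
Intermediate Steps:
q(J) = -24 (q(J) = (J + (-4 - J))*(4 + 2) = -4*6 = -24)
(q(1/(-1 + 6)) + 82)² = (-24 + 82)² = 58² = 3364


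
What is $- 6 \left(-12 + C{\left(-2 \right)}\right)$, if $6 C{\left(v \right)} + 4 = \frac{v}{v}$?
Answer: $75$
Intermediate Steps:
$C{\left(v \right)} = - \frac{1}{2}$ ($C{\left(v \right)} = - \frac{2}{3} + \frac{v \frac{1}{v}}{6} = - \frac{2}{3} + \frac{1}{6} \cdot 1 = - \frac{2}{3} + \frac{1}{6} = - \frac{1}{2}$)
$- 6 \left(-12 + C{\left(-2 \right)}\right) = - 6 \left(-12 - \frac{1}{2}\right) = \left(-6\right) \left(- \frac{25}{2}\right) = 75$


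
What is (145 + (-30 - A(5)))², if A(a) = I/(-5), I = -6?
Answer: 323761/25 ≈ 12950.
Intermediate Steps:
A(a) = 6/5 (A(a) = -6/(-5) = -6*(-⅕) = 6/5)
(145 + (-30 - A(5)))² = (145 + (-30 - 1*6/5))² = (145 + (-30 - 6/5))² = (145 - 156/5)² = (569/5)² = 323761/25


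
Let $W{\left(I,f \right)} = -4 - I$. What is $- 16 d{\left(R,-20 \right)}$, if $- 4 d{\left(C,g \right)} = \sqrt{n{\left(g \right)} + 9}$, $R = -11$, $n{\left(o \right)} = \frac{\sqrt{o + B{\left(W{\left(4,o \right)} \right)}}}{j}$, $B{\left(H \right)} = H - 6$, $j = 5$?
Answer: $\frac{4 \sqrt{225 + 5 i \sqrt{34}}}{5} \approx 12.025 + 0.77584 i$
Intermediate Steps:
$B{\left(H \right)} = -6 + H$ ($B{\left(H \right)} = H - 6 = -6 + H$)
$n{\left(o \right)} = \frac{\sqrt{-14 + o}}{5}$ ($n{\left(o \right)} = \frac{\sqrt{o - 14}}{5} = \sqrt{o - 14} \cdot \frac{1}{5} = \sqrt{-14 + o} \frac{1}{5} = \frac{\sqrt{-14 + o}}{5}$)
$d{\left(C,g \right)} = - \frac{\sqrt{9 + \frac{\sqrt{-14 + g}}{5}}}{4}$ ($d{\left(C,g \right)} = - \frac{\sqrt{\frac{\sqrt{-14 + g}}{5} + 9}}{4} = - \frac{\sqrt{9 + \frac{\sqrt{-14 + g}}{5}}}{4}$)
$- 16 d{\left(R,-20 \right)} = - 16 \left(- \frac{\sqrt{225 + 5 \sqrt{-14 - 20}}}{20}\right) = - 16 \left(- \frac{\sqrt{225 + 5 \sqrt{-34}}}{20}\right) = - 16 \left(- \frac{\sqrt{225 + 5 i \sqrt{34}}}{20}\right) = \frac{4 \sqrt{225 + 5 i \sqrt{34}}}{5}$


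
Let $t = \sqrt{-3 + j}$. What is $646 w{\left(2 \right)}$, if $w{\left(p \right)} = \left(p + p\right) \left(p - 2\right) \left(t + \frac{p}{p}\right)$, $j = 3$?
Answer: $0$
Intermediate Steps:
$t = 0$ ($t = \sqrt{-3 + 3} = \sqrt{0} = 0$)
$w{\left(p \right)} = 2 p \left(-2 + p\right)$ ($w{\left(p \right)} = \left(p + p\right) \left(p - 2\right) \left(0 + \frac{p}{p}\right) = 2 p \left(-2 + p\right) \left(0 + 1\right) = 2 p \left(-2 + p\right) 1 = 2 p \left(-2 + p\right)$)
$646 w{\left(2 \right)} = 646 \cdot 2 \cdot 2 \left(-2 + 2\right) = 646 \cdot 2 \cdot 2 \cdot 0 = 646 \cdot 0 = 0$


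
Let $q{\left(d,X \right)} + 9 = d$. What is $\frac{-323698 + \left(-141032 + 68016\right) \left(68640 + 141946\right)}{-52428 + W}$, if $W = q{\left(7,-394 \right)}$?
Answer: $\frac{7688235537}{26215} \approx 2.9328 \cdot 10^{5}$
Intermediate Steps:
$q{\left(d,X \right)} = -9 + d$
$W = -2$ ($W = -9 + 7 = -2$)
$\frac{-323698 + \left(-141032 + 68016\right) \left(68640 + 141946\right)}{-52428 + W} = \frac{-323698 + \left(-141032 + 68016\right) \left(68640 + 141946\right)}{-52428 - 2} = \frac{-323698 - 15376147376}{-52430} = \left(-323698 - 15376147376\right) \left(- \frac{1}{52430}\right) = \left(-15376471074\right) \left(- \frac{1}{52430}\right) = \frac{7688235537}{26215}$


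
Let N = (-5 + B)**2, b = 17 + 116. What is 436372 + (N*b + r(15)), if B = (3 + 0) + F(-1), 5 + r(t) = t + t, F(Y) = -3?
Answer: 439722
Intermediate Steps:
r(t) = -5 + 2*t (r(t) = -5 + (t + t) = -5 + 2*t)
B = 0 (B = (3 + 0) - 3 = 3 - 3 = 0)
b = 133
N = 25 (N = (-5 + 0)**2 = (-5)**2 = 25)
436372 + (N*b + r(15)) = 436372 + (25*133 + (-5 + 2*15)) = 436372 + (3325 + (-5 + 30)) = 436372 + (3325 + 25) = 436372 + 3350 = 439722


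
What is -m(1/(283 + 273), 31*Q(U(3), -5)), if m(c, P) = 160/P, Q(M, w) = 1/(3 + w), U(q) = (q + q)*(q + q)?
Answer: 320/31 ≈ 10.323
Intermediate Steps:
U(q) = 4*q**2 (U(q) = (2*q)*(2*q) = 4*q**2)
-m(1/(283 + 273), 31*Q(U(3), -5)) = -160/(31/(3 - 5)) = -160/(31/(-2)) = -160/(31*(-1/2)) = -160/(-31/2) = -160*(-2)/31 = -1*(-320/31) = 320/31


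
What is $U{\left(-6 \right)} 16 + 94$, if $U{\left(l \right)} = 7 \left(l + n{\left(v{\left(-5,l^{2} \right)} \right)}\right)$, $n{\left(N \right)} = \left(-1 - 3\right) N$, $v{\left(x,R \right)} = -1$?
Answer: $-130$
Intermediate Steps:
$n{\left(N \right)} = - 4 N$
$U{\left(l \right)} = 28 + 7 l$ ($U{\left(l \right)} = 7 \left(l - -4\right) = 7 \left(l + 4\right) = 7 \left(4 + l\right) = 28 + 7 l$)
$U{\left(-6 \right)} 16 + 94 = \left(28 + 7 \left(-6\right)\right) 16 + 94 = \left(28 - 42\right) 16 + 94 = \left(-14\right) 16 + 94 = -224 + 94 = -130$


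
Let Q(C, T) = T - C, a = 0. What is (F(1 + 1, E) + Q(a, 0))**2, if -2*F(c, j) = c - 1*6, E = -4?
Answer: 4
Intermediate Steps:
F(c, j) = 3 - c/2 (F(c, j) = -(c - 1*6)/2 = -(c - 6)/2 = -(-6 + c)/2 = 3 - c/2)
(F(1 + 1, E) + Q(a, 0))**2 = ((3 - (1 + 1)/2) + (0 - 1*0))**2 = ((3 - 1/2*2) + (0 + 0))**2 = ((3 - 1) + 0)**2 = (2 + 0)**2 = 2**2 = 4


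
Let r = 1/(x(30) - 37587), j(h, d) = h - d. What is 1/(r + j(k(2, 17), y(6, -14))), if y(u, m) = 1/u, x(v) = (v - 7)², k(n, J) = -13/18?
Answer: -333522/296473 ≈ -1.1250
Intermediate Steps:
k(n, J) = -13/18 (k(n, J) = -13*1/18 = -13/18)
x(v) = (-7 + v)²
y(u, m) = 1/u
r = -1/37058 (r = 1/((-7 + 30)² - 37587) = 1/(23² - 37587) = 1/(529 - 37587) = 1/(-37058) = -1/37058 ≈ -2.6985e-5)
1/(r + j(k(2, 17), y(6, -14))) = 1/(-1/37058 + (-13/18 - 1/6)) = 1/(-1/37058 + (-13/18 - 1*⅙)) = 1/(-1/37058 + (-13/18 - ⅙)) = 1/(-1/37058 - 8/9) = 1/(-296473/333522) = -333522/296473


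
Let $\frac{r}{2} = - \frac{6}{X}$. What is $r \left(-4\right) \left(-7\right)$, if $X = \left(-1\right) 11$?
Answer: $\frac{336}{11} \approx 30.545$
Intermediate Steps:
$X = -11$
$r = \frac{12}{11}$ ($r = 2 \left(- \frac{6}{-11}\right) = 2 \left(\left(-6\right) \left(- \frac{1}{11}\right)\right) = 2 \cdot \frac{6}{11} = \frac{12}{11} \approx 1.0909$)
$r \left(-4\right) \left(-7\right) = \frac{12}{11} \left(-4\right) \left(-7\right) = \left(- \frac{48}{11}\right) \left(-7\right) = \frac{336}{11}$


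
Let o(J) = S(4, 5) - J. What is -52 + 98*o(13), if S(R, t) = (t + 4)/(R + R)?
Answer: -4863/4 ≈ -1215.8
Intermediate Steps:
S(R, t) = (4 + t)/(2*R) (S(R, t) = (4 + t)/((2*R)) = (4 + t)*(1/(2*R)) = (4 + t)/(2*R))
o(J) = 9/8 - J (o(J) = (½)*(4 + 5)/4 - J = (½)*(¼)*9 - J = 9/8 - J)
-52 + 98*o(13) = -52 + 98*(9/8 - 1*13) = -52 + 98*(9/8 - 13) = -52 + 98*(-95/8) = -52 - 4655/4 = -4863/4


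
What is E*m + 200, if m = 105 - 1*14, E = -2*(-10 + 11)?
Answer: 18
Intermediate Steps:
E = -2 (E = -2*1 = -2)
m = 91 (m = 105 - 14 = 91)
E*m + 200 = -2*91 + 200 = -182 + 200 = 18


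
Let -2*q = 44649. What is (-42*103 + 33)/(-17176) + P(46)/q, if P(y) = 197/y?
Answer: 4405213939/17638498152 ≈ 0.24975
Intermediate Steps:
q = -44649/2 (q = -½*44649 = -44649/2 ≈ -22325.)
(-42*103 + 33)/(-17176) + P(46)/q = (-42*103 + 33)/(-17176) + (197/46)/(-44649/2) = (-4326 + 33)*(-1/17176) + (197*(1/46))*(-2/44649) = -4293*(-1/17176) + (197/46)*(-2/44649) = 4293/17176 - 197/1026927 = 4405213939/17638498152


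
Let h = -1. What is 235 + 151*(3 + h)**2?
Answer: 839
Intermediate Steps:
235 + 151*(3 + h)**2 = 235 + 151*(3 - 1)**2 = 235 + 151*2**2 = 235 + 151*4 = 235 + 604 = 839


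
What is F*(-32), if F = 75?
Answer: -2400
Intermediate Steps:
F*(-32) = 75*(-32) = -2400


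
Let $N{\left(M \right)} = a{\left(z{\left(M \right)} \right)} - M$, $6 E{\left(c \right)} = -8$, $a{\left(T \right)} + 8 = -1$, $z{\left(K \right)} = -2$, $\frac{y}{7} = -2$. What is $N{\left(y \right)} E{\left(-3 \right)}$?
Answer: $- \frac{20}{3} \approx -6.6667$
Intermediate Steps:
$y = -14$ ($y = 7 \left(-2\right) = -14$)
$a{\left(T \right)} = -9$ ($a{\left(T \right)} = -8 - 1 = -9$)
$E{\left(c \right)} = - \frac{4}{3}$ ($E{\left(c \right)} = \frac{1}{6} \left(-8\right) = - \frac{4}{3}$)
$N{\left(M \right)} = -9 - M$
$N{\left(y \right)} E{\left(-3 \right)} = \left(-9 - -14\right) \left(- \frac{4}{3}\right) = \left(-9 + 14\right) \left(- \frac{4}{3}\right) = 5 \left(- \frac{4}{3}\right) = - \frac{20}{3}$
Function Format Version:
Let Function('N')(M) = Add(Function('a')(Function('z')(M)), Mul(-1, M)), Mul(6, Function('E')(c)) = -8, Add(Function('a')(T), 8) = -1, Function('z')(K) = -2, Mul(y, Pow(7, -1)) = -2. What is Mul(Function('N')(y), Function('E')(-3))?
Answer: Rational(-20, 3) ≈ -6.6667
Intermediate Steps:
y = -14 (y = Mul(7, -2) = -14)
Function('a')(T) = -9 (Function('a')(T) = Add(-8, -1) = -9)
Function('E')(c) = Rational(-4, 3) (Function('E')(c) = Mul(Rational(1, 6), -8) = Rational(-4, 3))
Function('N')(M) = Add(-9, Mul(-1, M))
Mul(Function('N')(y), Function('E')(-3)) = Mul(Add(-9, Mul(-1, -14)), Rational(-4, 3)) = Mul(Add(-9, 14), Rational(-4, 3)) = Mul(5, Rational(-4, 3)) = Rational(-20, 3)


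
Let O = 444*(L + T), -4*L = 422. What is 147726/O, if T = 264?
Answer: 24621/11729 ≈ 2.0992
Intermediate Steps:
L = -211/2 (L = -1/4*422 = -211/2 ≈ -105.50)
O = 70374 (O = 444*(-211/2 + 264) = 444*(317/2) = 70374)
147726/O = 147726/70374 = 147726*(1/70374) = 24621/11729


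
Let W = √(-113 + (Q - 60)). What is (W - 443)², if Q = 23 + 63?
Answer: (443 - I*√87)² ≈ 1.9616e+5 - 8264.1*I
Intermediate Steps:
Q = 86
W = I*√87 (W = √(-113 + (86 - 60)) = √(-113 + 26) = √(-87) = I*√87 ≈ 9.3274*I)
(W - 443)² = (I*√87 - 443)² = (-443 + I*√87)²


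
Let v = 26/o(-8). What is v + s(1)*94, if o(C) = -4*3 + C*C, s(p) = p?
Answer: 189/2 ≈ 94.500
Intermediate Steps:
o(C) = -12 + C²
v = ½ (v = 26/(-12 + (-8)²) = 26/(-12 + 64) = 26/52 = 26*(1/52) = ½ ≈ 0.50000)
v + s(1)*94 = ½ + 1*94 = ½ + 94 = 189/2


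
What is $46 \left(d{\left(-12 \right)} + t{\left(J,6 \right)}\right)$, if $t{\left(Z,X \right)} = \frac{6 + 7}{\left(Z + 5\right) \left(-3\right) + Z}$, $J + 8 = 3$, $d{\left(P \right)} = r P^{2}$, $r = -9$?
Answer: $- \frac{298678}{5} \approx -59736.0$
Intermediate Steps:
$d{\left(P \right)} = - 9 P^{2}$
$J = -5$ ($J = -8 + 3 = -5$)
$t{\left(Z,X \right)} = \frac{13}{-15 - 2 Z}$ ($t{\left(Z,X \right)} = \frac{13}{\left(5 + Z\right) \left(-3\right) + Z} = \frac{13}{\left(-15 - 3 Z\right) + Z} = \frac{13}{-15 - 2 Z}$)
$46 \left(d{\left(-12 \right)} + t{\left(J,6 \right)}\right) = 46 \left(- 9 \left(-12\right)^{2} - \frac{13}{15 + 2 \left(-5\right)}\right) = 46 \left(\left(-9\right) 144 - \frac{13}{15 - 10}\right) = 46 \left(-1296 - \frac{13}{5}\right) = 46 \left(- \frac{6493}{5}\right) = - \frac{298678}{5}$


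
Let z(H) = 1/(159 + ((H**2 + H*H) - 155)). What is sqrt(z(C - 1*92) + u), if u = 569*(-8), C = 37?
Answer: I*sqrt(166834963578)/6054 ≈ 67.469*I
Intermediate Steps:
z(H) = 1/(4 + 2*H**2) (z(H) = 1/(159 + ((H**2 + H**2) - 155)) = 1/(159 + (2*H**2 - 155)) = 1/(159 + (-155 + 2*H**2)) = 1/(4 + 2*H**2))
u = -4552
sqrt(z(C - 1*92) + u) = sqrt(1/(2*(2 + (37 - 1*92)**2)) - 4552) = sqrt(1/(2*(2 + (37 - 92)**2)) - 4552) = sqrt(1/(2*(2 + (-55)**2)) - 4552) = sqrt(1/(2*(2 + 3025)) - 4552) = sqrt((1/2)/3027 - 4552) = sqrt((1/2)*(1/3027) - 4552) = sqrt(1/6054 - 4552) = sqrt(-27557807/6054) = I*sqrt(166834963578)/6054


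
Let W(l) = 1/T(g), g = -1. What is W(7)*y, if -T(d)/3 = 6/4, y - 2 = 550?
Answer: -368/3 ≈ -122.67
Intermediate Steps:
y = 552 (y = 2 + 550 = 552)
T(d) = -9/2 (T(d) = -18/4 = -3*3/2 = -9/2)
W(l) = -2/9 (W(l) = 1/(-9/2) = -2/9)
W(7)*y = -2/9*552 = -368/3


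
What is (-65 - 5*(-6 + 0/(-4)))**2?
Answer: 1225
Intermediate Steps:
(-65 - 5*(-6 + 0/(-4)))**2 = (-65 - 5*(-6 + 0*(-1/4)))**2 = (-65 - 5*(-6 + 0))**2 = (-65 - 5*(-6))**2 = (-65 + 30)**2 = (-35)**2 = 1225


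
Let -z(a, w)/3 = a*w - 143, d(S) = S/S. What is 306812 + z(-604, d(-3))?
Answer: 309053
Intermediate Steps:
d(S) = 1
z(a, w) = 429 - 3*a*w (z(a, w) = -3*(a*w - 143) = -3*(-143 + a*w) = 429 - 3*a*w)
306812 + z(-604, d(-3)) = 306812 + (429 - 3*(-604)*1) = 306812 + (429 + 1812) = 306812 + 2241 = 309053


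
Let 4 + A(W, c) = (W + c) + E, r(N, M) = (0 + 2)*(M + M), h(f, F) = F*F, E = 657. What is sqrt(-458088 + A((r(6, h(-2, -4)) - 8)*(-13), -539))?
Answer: I*sqrt(458702) ≈ 677.28*I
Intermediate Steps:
h(f, F) = F**2
r(N, M) = 4*M (r(N, M) = 2*(2*M) = 4*M)
A(W, c) = 653 + W + c (A(W, c) = -4 + ((W + c) + 657) = -4 + (657 + W + c) = 653 + W + c)
sqrt(-458088 + A((r(6, h(-2, -4)) - 8)*(-13), -539)) = sqrt(-458088 + (653 + (4*(-4)**2 - 8)*(-13) - 539)) = sqrt(-458088 + (653 + (4*16 - 8)*(-13) - 539)) = sqrt(-458088 + (653 + (64 - 8)*(-13) - 539)) = sqrt(-458088 + (653 + 56*(-13) - 539)) = sqrt(-458088 + (653 - 728 - 539)) = sqrt(-458088 - 614) = sqrt(-458702) = I*sqrt(458702)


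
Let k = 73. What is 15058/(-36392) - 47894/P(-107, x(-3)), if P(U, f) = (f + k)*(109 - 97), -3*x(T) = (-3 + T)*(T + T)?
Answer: -219247613/3329868 ≈ -65.843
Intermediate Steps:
x(T) = -2*T*(-3 + T)/3 (x(T) = -(-3 + T)*(T + T)/3 = -(-3 + T)*2*T/3 = -2*T*(-3 + T)/3)
P(U, f) = 876 + 12*f (P(U, f) = (f + 73)*(109 - 97) = (73 + f)*12 = 876 + 12*f)
15058/(-36392) - 47894/P(-107, x(-3)) = 15058/(-36392) - 47894/(876 + 12*((⅔)*(-3)*(3 - 1*(-3)))) = 15058*(-1/36392) - 47894/(876 + 12*((⅔)*(-3)*(3 + 3))) = -7529/18196 - 47894/(876 + 12*((⅔)*(-3)*6)) = -7529/18196 - 47894/(876 + 12*(-12)) = -7529/18196 - 47894/(876 - 144) = -7529/18196 - 47894/732 = -7529/18196 - 47894*1/732 = -7529/18196 - 23947/366 = -219247613/3329868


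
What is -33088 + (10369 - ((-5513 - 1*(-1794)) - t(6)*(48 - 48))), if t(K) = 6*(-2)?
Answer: -19000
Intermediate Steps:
t(K) = -12
-33088 + (10369 - ((-5513 - 1*(-1794)) - t(6)*(48 - 48))) = -33088 + (10369 - ((-5513 - 1*(-1794)) - (-12)*(48 - 48))) = -33088 + (10369 - ((-5513 + 1794) - (-12)*0)) = -33088 + (10369 - (-3719 - 1*0)) = -33088 + (10369 - (-3719 + 0)) = -33088 + (10369 - 1*(-3719)) = -33088 + (10369 + 3719) = -33088 + 14088 = -19000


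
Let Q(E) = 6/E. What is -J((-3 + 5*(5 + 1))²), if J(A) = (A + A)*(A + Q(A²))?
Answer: -258280330/243 ≈ -1.0629e+6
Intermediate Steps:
J(A) = 2*A*(A + 6/A²) (J(A) = (A + A)*(A + 6/(A²)) = (2*A)*(A + 6/A²) = 2*A*(A + 6/A²))
-J((-3 + 5*(5 + 1))²) = -2*(6 + ((-3 + 5*(5 + 1))²)³)/((-3 + 5*(5 + 1))²) = -2*(6 + ((-3 + 5*6)²)³)/((-3 + 5*6)²) = -2*(6 + ((-3 + 30)²)³)/((-3 + 30)²) = -2*(6 + (27²)³)/(27²) = -2*(6 + 729³)/729 = -2*(6 + 387420489)/729 = -2*387420495/729 = -1*258280330/243 = -258280330/243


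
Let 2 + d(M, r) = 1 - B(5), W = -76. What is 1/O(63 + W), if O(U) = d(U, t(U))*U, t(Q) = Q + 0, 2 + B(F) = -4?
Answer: -1/65 ≈ -0.015385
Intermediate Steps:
B(F) = -6 (B(F) = -2 - 4 = -6)
t(Q) = Q
d(M, r) = 5 (d(M, r) = -2 + (1 - 1*(-6)) = -2 + (1 + 6) = -2 + 7 = 5)
O(U) = 5*U
1/O(63 + W) = 1/(5*(63 - 76)) = 1/(5*(-13)) = 1/(-65) = -1/65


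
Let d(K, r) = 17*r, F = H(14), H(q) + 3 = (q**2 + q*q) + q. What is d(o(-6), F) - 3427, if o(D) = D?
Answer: 3424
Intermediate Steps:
H(q) = -3 + q + 2*q**2 (H(q) = -3 + ((q**2 + q*q) + q) = -3 + ((q**2 + q**2) + q) = -3 + (2*q**2 + q) = -3 + (q + 2*q**2) = -3 + q + 2*q**2)
F = 403 (F = -3 + 14 + 2*14**2 = -3 + 14 + 2*196 = -3 + 14 + 392 = 403)
d(o(-6), F) - 3427 = 17*403 - 3427 = 6851 - 3427 = 3424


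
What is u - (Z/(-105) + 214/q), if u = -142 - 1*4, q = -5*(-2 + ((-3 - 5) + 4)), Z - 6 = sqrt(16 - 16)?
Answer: -16073/105 ≈ -153.08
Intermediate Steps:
Z = 6 (Z = 6 + sqrt(16 - 16) = 6 + sqrt(0) = 6 + 0 = 6)
q = 30 (q = -5*(-2 + (-8 + 4)) = -5*(-2 - 4) = -5*(-6) = 30)
u = -146 (u = -142 - 4 = -146)
u - (Z/(-105) + 214/q) = -146 - (6/(-105) + 214/30) = -146 - (6*(-1/105) + 214*(1/30)) = -146 - (-2/35 + 107/15) = -146 - 1*743/105 = -146 - 743/105 = -16073/105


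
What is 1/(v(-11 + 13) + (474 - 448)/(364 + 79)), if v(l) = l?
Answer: 443/912 ≈ 0.48575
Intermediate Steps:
1/(v(-11 + 13) + (474 - 448)/(364 + 79)) = 1/((-11 + 13) + (474 - 448)/(364 + 79)) = 1/(2 + 26/443) = 1/(912/443) = 443/912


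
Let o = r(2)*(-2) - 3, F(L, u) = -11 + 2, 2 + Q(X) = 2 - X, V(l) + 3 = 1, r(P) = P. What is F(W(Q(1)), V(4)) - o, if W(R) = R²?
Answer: -2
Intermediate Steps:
V(l) = -2 (V(l) = -3 + 1 = -2)
Q(X) = -X (Q(X) = -2 + (2 - X) = -X)
F(L, u) = -9
o = -7 (o = 2*(-2) - 3 = -4 - 3 = -7)
F(W(Q(1)), V(4)) - o = -9 - 1*(-7) = -9 + 7 = -2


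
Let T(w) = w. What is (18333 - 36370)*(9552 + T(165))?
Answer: -175265529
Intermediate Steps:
(18333 - 36370)*(9552 + T(165)) = (18333 - 36370)*(9552 + 165) = -18037*9717 = -175265529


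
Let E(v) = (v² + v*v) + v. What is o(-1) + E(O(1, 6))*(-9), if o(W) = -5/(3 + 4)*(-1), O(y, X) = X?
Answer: -4909/7 ≈ -701.29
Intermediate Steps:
o(W) = 5/7 (o(W) = -5/7*(-1) = 5/7)
E(v) = v + 2*v² (E(v) = (v² + v²) + v = 2*v² + v = v + 2*v²)
o(-1) + E(O(1, 6))*(-9) = 5/7 + (6*(1 + 2*6))*(-9) = 5/7 + (6*(1 + 12))*(-9) = 5/7 + (6*13)*(-9) = 5/7 + 78*(-9) = 5/7 - 702 = -4909/7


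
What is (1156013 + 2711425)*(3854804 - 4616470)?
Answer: -2945696031708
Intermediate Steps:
(1156013 + 2711425)*(3854804 - 4616470) = 3867438*(-761666) = -2945696031708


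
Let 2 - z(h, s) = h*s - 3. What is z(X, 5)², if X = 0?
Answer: 25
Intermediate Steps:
z(h, s) = 5 - h*s (z(h, s) = 2 - (h*s - 3) = 2 - (-3 + h*s) = 2 + (3 - h*s) = 5 - h*s)
z(X, 5)² = (5 - 1*0*5)² = (5 + 0)² = 5² = 25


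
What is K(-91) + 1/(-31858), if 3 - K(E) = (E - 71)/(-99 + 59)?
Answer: -334519/318580 ≈ -1.0500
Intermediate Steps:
K(E) = 49/40 + E/40 (K(E) = 3 - (E - 71)/(-99 + 59) = 3 - (-71 + E)/(-40) = 3 - (-71 + E)*(-1)/40 = 3 - (71/40 - E/40) = 3 + (-71/40 + E/40) = 49/40 + E/40)
K(-91) + 1/(-31858) = (49/40 + (1/40)*(-91)) + 1/(-31858) = (49/40 - 91/40) - 1/31858 = -21/20 - 1/31858 = -334519/318580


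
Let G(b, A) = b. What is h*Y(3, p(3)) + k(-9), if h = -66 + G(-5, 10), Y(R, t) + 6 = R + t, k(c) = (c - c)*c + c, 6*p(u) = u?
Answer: 337/2 ≈ 168.50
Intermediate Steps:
p(u) = u/6
k(c) = c (k(c) = 0*c + c = 0 + c = c)
Y(R, t) = -6 + R + t (Y(R, t) = -6 + (R + t) = -6 + R + t)
h = -71 (h = -66 - 5 = -71)
h*Y(3, p(3)) + k(-9) = -71*(-6 + 3 + (1/6)*3) - 9 = -71*(-6 + 3 + 1/2) - 9 = -71*(-5/2) - 9 = 355/2 - 9 = 337/2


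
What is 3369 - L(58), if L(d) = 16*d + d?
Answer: 2383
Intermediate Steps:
L(d) = 17*d
3369 - L(58) = 3369 - 17*58 = 3369 - 1*986 = 3369 - 986 = 2383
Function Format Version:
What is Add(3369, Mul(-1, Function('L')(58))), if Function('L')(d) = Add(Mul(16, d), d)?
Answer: 2383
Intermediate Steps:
Function('L')(d) = Mul(17, d)
Add(3369, Mul(-1, Function('L')(58))) = Add(3369, Mul(-1, Mul(17, 58))) = Add(3369, Mul(-1, 986)) = Add(3369, -986) = 2383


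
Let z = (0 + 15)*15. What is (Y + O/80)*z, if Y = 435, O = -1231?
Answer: 1510605/16 ≈ 94413.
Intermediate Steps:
z = 225 (z = 15*15 = 225)
(Y + O/80)*z = (435 - 1231/80)*225 = (33569/80)*225 = 1510605/16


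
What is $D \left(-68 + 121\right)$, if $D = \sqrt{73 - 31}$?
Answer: $53 \sqrt{42} \approx 343.48$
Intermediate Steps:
$D = \sqrt{42} \approx 6.4807$
$D \left(-68 + 121\right) = \sqrt{42} \left(-68 + 121\right) = \sqrt{42} \cdot 53 = 53 \sqrt{42}$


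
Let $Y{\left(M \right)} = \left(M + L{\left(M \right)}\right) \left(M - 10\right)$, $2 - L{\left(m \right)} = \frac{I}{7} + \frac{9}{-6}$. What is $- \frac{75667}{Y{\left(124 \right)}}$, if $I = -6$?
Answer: $- \frac{529669}{102429} \approx -5.1711$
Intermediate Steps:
$L{\left(m \right)} = \frac{61}{14}$ ($L{\left(m \right)} = 2 - \left(- \frac{6}{7} + \frac{9}{-6}\right) = 2 - \left(\left(-6\right) \frac{1}{7} + 9 \left(- \frac{1}{6}\right)\right) = 2 - \left(- \frac{6}{7} - \frac{3}{2}\right) = 2 - - \frac{33}{14} = 2 + \frac{33}{14} = \frac{61}{14}$)
$Y{\left(M \right)} = \left(-10 + M\right) \left(\frac{61}{14} + M\right)$ ($Y{\left(M \right)} = \left(M + \frac{61}{14}\right) \left(M - 10\right) = \left(\frac{61}{14} + M\right) \left(-10 + M\right) = \left(-10 + M\right) \left(\frac{61}{14} + M\right)$)
$- \frac{75667}{Y{\left(124 \right)}} = - \frac{75667}{- \frac{305}{7} + 124^{2} - \frac{4898}{7}} = - \frac{75667}{- \frac{305}{7} + 15376 - \frac{4898}{7}} = - \frac{75667}{\frac{102429}{7}} = \left(-75667\right) \frac{7}{102429} = - \frac{529669}{102429}$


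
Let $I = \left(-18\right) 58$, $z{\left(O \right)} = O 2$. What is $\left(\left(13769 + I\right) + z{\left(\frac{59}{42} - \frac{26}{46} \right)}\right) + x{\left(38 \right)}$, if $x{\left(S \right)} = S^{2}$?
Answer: $\frac{6844438}{483} \approx 14171.0$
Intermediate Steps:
$z{\left(O \right)} = 2 O$
$I = -1044$
$\left(\left(13769 + I\right) + z{\left(\frac{59}{42} - \frac{26}{46} \right)}\right) + x{\left(38 \right)} = \left(\left(13769 - 1044\right) + 2 \left(\frac{59}{42} - \frac{26}{46}\right)\right) + 38^{2} = \left(12725 + 2 \left(59 \cdot \frac{1}{42} - \frac{13}{23}\right)\right) + 1444 = \left(12725 + 2 \left(\frac{59}{42} - \frac{13}{23}\right)\right) + 1444 = \left(12725 + 2 \cdot \frac{811}{966}\right) + 1444 = \left(12725 + \frac{811}{483}\right) + 1444 = \frac{6146986}{483} + 1444 = \frac{6844438}{483}$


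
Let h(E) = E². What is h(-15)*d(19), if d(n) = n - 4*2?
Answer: 2475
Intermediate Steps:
d(n) = -8 + n (d(n) = n - 8 = -8 + n)
h(-15)*d(19) = (-15)²*(-8 + 19) = 225*11 = 2475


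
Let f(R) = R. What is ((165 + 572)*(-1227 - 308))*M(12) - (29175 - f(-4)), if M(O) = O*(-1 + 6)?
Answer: -67906879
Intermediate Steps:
M(O) = 5*O (M(O) = O*5 = 5*O)
((165 + 572)*(-1227 - 308))*M(12) - (29175 - f(-4)) = ((165 + 572)*(-1227 - 308))*(5*12) - (29175 - 1*(-4)) = (737*(-1535))*60 - (29175 + 4) = -1131295*60 - 1*29179 = -67877700 - 29179 = -67906879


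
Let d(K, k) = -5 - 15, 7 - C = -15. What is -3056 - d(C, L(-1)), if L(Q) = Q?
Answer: -3036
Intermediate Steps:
C = 22 (C = 7 - 1*(-15) = 7 + 15 = 22)
d(K, k) = -20
-3056 - d(C, L(-1)) = -3056 - 1*(-20) = -3056 + 20 = -3036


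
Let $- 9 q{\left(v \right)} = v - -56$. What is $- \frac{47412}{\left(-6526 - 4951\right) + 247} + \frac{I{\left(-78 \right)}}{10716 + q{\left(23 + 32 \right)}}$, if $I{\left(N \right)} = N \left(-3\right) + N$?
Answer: $\frac{763851186}{180303265} \approx 4.2365$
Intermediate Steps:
$q{\left(v \right)} = - \frac{56}{9} - \frac{v}{9}$ ($q{\left(v \right)} = - \frac{v - -56}{9} = - \frac{v + 56}{9} = - \frac{56 + v}{9} = - \frac{56}{9} - \frac{v}{9}$)
$I{\left(N \right)} = - 2 N$ ($I{\left(N \right)} = - 3 N + N = - 2 N$)
$- \frac{47412}{\left(-6526 - 4951\right) + 247} + \frac{I{\left(-78 \right)}}{10716 + q{\left(23 + 32 \right)}} = - \frac{47412}{\left(-6526 - 4951\right) + 247} + \frac{\left(-2\right) \left(-78\right)}{10716 - \left(\frac{56}{9} + \frac{23 + 32}{9}\right)} = - \frac{47412}{-11477 + 247} + \frac{156}{10716 - \frac{37}{3}} = - \frac{47412}{-11230} + \frac{156}{10716 - \frac{37}{3}} = \left(-47412\right) \left(- \frac{1}{11230}\right) + \frac{156}{10716 - \frac{37}{3}} = \frac{23706}{5615} + \frac{156}{\frac{32111}{3}} = \frac{23706}{5615} + 156 \cdot \frac{3}{32111} = \frac{23706}{5615} + \frac{468}{32111} = \frac{763851186}{180303265}$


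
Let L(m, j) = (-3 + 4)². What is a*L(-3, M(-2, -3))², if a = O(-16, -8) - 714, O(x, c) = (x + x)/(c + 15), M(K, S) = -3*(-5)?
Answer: -5030/7 ≈ -718.57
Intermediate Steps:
M(K, S) = 15
O(x, c) = 2*x/(15 + c) (O(x, c) = (2*x)/(15 + c) = 2*x/(15 + c))
a = -5030/7 (a = 2*(-16)/(15 - 8) - 714 = 2*(-16)/7 - 714 = 2*(-16)*(⅐) - 714 = -32/7 - 714 = -5030/7 ≈ -718.57)
L(m, j) = 1 (L(m, j) = 1² = 1)
a*L(-3, M(-2, -3))² = -5030/7*1² = -5030/7*1 = -5030/7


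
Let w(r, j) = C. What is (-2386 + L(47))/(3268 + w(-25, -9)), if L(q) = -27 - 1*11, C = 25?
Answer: -2424/3293 ≈ -0.73611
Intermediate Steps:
L(q) = -38 (L(q) = -27 - 11 = -38)
w(r, j) = 25
(-2386 + L(47))/(3268 + w(-25, -9)) = (-2386 - 38)/(3268 + 25) = -2424/3293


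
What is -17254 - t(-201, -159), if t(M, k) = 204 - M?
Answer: -17659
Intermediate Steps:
-17254 - t(-201, -159) = -17254 - (204 - 1*(-201)) = -17254 - (204 + 201) = -17254 - 1*405 = -17254 - 405 = -17659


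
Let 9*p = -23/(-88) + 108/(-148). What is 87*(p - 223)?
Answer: -189553193/9768 ≈ -19406.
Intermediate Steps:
p = -1525/29304 (p = (-23/(-88) + 108/(-148))/9 = (-23*(-1/88) + 108*(-1/148))/9 = (23/88 - 27/37)/9 = (⅑)*(-1525/3256) = -1525/29304 ≈ -0.052041)
87*(p - 223) = 87*(-1525/29304 - 223) = 87*(-6536317/29304) = -189553193/9768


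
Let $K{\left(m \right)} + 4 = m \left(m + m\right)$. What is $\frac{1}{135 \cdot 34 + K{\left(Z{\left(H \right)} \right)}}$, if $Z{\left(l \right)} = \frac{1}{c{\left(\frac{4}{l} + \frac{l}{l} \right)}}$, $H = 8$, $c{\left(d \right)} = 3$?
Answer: $\frac{9}{41276} \approx 0.00021804$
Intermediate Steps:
$Z{\left(l \right)} = \frac{1}{3}$
$K{\left(m \right)} = -4 + 2 m^{2}$ ($K{\left(m \right)} = -4 + m \left(m + m\right) = -4 + m 2 m = -4 + 2 m^{2}$)
$\frac{1}{135 \cdot 34 + K{\left(Z{\left(H \right)} \right)}} = \frac{1}{135 \cdot 34 - \left(4 - \frac{2}{9}\right)} = \frac{1}{4590 + \left(-4 + 2 \cdot \frac{1}{9}\right)} = \frac{1}{4590 + \left(-4 + \frac{2}{9}\right)} = \frac{1}{4590 - \frac{34}{9}} = \frac{1}{\frac{41276}{9}} = \frac{9}{41276}$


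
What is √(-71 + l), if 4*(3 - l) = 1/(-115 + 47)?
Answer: 3*I*√34935/68 ≈ 8.246*I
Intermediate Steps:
l = 817/272 (l = 3 - 1/(4*(-115 + 47)) = 3 - ¼/(-68) = 3 - ¼*(-1/68) = 3 + 1/272 = 817/272 ≈ 3.0037)
√(-71 + l) = √(-71 + 817/272) = √(-18495/272) = 3*I*√34935/68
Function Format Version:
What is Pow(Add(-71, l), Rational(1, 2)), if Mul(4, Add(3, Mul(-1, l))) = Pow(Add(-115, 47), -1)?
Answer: Mul(Rational(3, 68), I, Pow(34935, Rational(1, 2))) ≈ Mul(8.2460, I)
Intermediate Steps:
l = Rational(817, 272) (l = Add(3, Mul(Rational(-1, 4), Pow(Add(-115, 47), -1))) = Add(3, Mul(Rational(-1, 4), Pow(-68, -1))) = Add(3, Mul(Rational(-1, 4), Rational(-1, 68))) = Add(3, Rational(1, 272)) = Rational(817, 272) ≈ 3.0037)
Pow(Add(-71, l), Rational(1, 2)) = Pow(Add(-71, Rational(817, 272)), Rational(1, 2)) = Pow(Rational(-18495, 272), Rational(1, 2)) = Mul(Rational(3, 68), I, Pow(34935, Rational(1, 2)))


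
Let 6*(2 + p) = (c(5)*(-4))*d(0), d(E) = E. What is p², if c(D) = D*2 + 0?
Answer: 4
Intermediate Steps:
c(D) = 2*D (c(D) = 2*D + 0 = 2*D)
p = -2 (p = -2 + (((2*5)*(-4))*0)/6 = -2 + ((10*(-4))*0)/6 = -2 + (-40*0)/6 = -2 + (⅙)*0 = -2 + 0 = -2)
p² = (-2)² = 4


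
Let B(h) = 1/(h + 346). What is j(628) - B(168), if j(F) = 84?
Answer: 43175/514 ≈ 83.998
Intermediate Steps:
B(h) = 1/(346 + h)
j(628) - B(168) = 84 - 1/(346 + 168) = 84 - 1/514 = 43175/514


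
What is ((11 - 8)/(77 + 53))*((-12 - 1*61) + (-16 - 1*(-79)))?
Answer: -3/13 ≈ -0.23077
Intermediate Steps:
((11 - 8)/(77 + 53))*((-12 - 1*61) + (-16 - 1*(-79))) = (3/130)*((-12 - 61) + (-16 + 79)) = (3*(1/130))*(-73 + 63) = (3/130)*(-10) = -3/13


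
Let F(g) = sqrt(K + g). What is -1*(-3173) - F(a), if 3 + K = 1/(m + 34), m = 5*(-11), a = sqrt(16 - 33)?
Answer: 3173 - sqrt(-1344 + 441*I*sqrt(17))/21 ≈ 3172.0 - 2.0217*I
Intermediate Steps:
a = I*sqrt(17) (a = sqrt(-17) = I*sqrt(17) ≈ 4.1231*I)
m = -55
K = -64/21 (K = -3 + 1/(-55 + 34) = -3 + 1/(-21) = -3 - 1/21 = -64/21 ≈ -3.0476)
F(g) = sqrt(-64/21 + g)
-1*(-3173) - F(a) = -1*(-3173) - sqrt(-1344 + 441*(I*sqrt(17)))/21 = 3173 - sqrt(-1344 + 441*I*sqrt(17))/21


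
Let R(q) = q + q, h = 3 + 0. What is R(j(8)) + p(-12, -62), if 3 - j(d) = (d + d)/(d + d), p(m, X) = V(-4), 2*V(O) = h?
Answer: 11/2 ≈ 5.5000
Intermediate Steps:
h = 3
V(O) = 3/2 (V(O) = (1/2)*3 = 3/2)
p(m, X) = 3/2
j(d) = 2 (j(d) = 3 - (d + d)/(d + d) = 3 - 2*d/(2*d) = 3 - 2*d*1/(2*d) = 3 - 1*1 = 3 - 1 = 2)
R(q) = 2*q
R(j(8)) + p(-12, -62) = 2*2 + 3/2 = 4 + 3/2 = 11/2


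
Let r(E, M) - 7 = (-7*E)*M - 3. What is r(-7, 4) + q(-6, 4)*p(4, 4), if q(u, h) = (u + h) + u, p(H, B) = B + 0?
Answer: 168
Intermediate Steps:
p(H, B) = B
q(u, h) = h + 2*u (q(u, h) = (h + u) + u = h + 2*u)
r(E, M) = 4 - 7*E*M (r(E, M) = 7 + ((-7*E)*M - 3) = 7 + (-7*E*M - 3) = 7 + (-3 - 7*E*M) = 4 - 7*E*M)
r(-7, 4) + q(-6, 4)*p(4, 4) = (4 - 7*(-7)*4) + (4 + 2*(-6))*4 = (4 + 196) + (4 - 12)*4 = 200 - 8*4 = 200 - 32 = 168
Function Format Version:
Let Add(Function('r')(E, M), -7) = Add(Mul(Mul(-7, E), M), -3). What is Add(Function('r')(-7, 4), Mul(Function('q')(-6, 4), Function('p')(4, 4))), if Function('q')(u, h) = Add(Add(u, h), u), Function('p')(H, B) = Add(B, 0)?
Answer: 168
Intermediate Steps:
Function('p')(H, B) = B
Function('q')(u, h) = Add(h, Mul(2, u)) (Function('q')(u, h) = Add(Add(h, u), u) = Add(h, Mul(2, u)))
Function('r')(E, M) = Add(4, Mul(-7, E, M)) (Function('r')(E, M) = Add(7, Add(Mul(Mul(-7, E), M), -3)) = Add(7, Add(Mul(-7, E, M), -3)) = Add(7, Add(-3, Mul(-7, E, M))) = Add(4, Mul(-7, E, M)))
Add(Function('r')(-7, 4), Mul(Function('q')(-6, 4), Function('p')(4, 4))) = Add(Add(4, Mul(-7, -7, 4)), Mul(Add(4, Mul(2, -6)), 4)) = Add(Add(4, 196), Mul(Add(4, -12), 4)) = Add(200, Mul(-8, 4)) = Add(200, -32) = 168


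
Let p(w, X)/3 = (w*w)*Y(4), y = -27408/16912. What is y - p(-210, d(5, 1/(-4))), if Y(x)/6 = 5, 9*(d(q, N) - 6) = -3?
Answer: -4195234713/1057 ≈ -3.9690e+6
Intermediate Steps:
d(q, N) = 17/3 (d(q, N) = 6 + (1/9)*(-3) = 6 - 1/3 = 17/3)
Y(x) = 30 (Y(x) = 6*5 = 30)
y = -1713/1057 (y = -27408*1/16912 = -1713/1057 ≈ -1.6206)
p(w, X) = 90*w**2 (p(w, X) = 3*((w*w)*30) = 3*(w**2*30) = 3*(30*w**2) = 90*w**2)
y - p(-210, d(5, 1/(-4))) = -1713/1057 - 90*(-210)**2 = -1713/1057 - 90*44100 = -1713/1057 - 1*3969000 = -1713/1057 - 3969000 = -4195234713/1057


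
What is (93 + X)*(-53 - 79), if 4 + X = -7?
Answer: -10824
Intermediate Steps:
X = -11 (X = -4 - 7 = -11)
(93 + X)*(-53 - 79) = (93 - 11)*(-53 - 79) = 82*(-132) = -10824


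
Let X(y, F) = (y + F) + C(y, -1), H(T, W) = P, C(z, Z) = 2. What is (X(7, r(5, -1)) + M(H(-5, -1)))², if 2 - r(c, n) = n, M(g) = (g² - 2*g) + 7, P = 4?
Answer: 729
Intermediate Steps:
H(T, W) = 4
M(g) = 7 + g² - 2*g
r(c, n) = 2 - n
X(y, F) = 2 + F + y (X(y, F) = (y + F) + 2 = (F + y) + 2 = 2 + F + y)
(X(7, r(5, -1)) + M(H(-5, -1)))² = ((2 + (2 - 1*(-1)) + 7) + (7 + 4² - 2*4))² = ((2 + (2 + 1) + 7) + (7 + 16 - 8))² = ((2 + 3 + 7) + 15)² = (12 + 15)² = 27² = 729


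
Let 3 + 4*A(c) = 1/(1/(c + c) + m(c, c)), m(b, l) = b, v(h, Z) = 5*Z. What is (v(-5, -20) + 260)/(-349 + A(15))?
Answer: -288640/630919 ≈ -0.45749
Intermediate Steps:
A(c) = -3/4 + 1/(4*(c + 1/(2*c))) (A(c) = -3/4 + 1/(4*(1/(c + c) + c)) = -3/4 + 1/(4*(1/(2*c) + c)) = -3/4 + 1/(4*(c + 1/(2*c))))
(v(-5, -20) + 260)/(-349 + A(15)) = (5*(-20) + 260)/(-349 + (-3 - 6*15**2 + 2*15)/(4*(1 + 2*15**2))) = (-100 + 260)/(-349 + (-3 - 6*225 + 30)/(4*(1 + 2*225))) = 160/(-349 + (-3 - 1350 + 30)/(4*(1 + 450))) = 160/(-349 + (1/4)*(-1323)/451) = 160/(-349 + (1/4)*(1/451)*(-1323)) = 160/(-349 - 1323/1804) = 160/(-630919/1804) = 160*(-1804/630919) = -288640/630919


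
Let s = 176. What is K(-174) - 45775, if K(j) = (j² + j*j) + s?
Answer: 14953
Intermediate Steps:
K(j) = 176 + 2*j² (K(j) = (j² + j*j) + 176 = (j² + j²) + 176 = 2*j² + 176 = 176 + 2*j²)
K(-174) - 45775 = (176 + 2*(-174)²) - 45775 = (176 + 2*30276) - 45775 = (176 + 60552) - 45775 = 60728 - 45775 = 14953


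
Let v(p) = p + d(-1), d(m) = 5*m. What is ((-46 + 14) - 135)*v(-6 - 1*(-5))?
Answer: 1002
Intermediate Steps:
v(p) = -5 + p (v(p) = p + 5*(-1) = p - 5 = -5 + p)
((-46 + 14) - 135)*v(-6 - 1*(-5)) = ((-46 + 14) - 135)*(-5 + (-6 - 1*(-5))) = (-32 - 135)*(-5 + (-6 + 5)) = -167*(-5 - 1) = -167*(-6) = 1002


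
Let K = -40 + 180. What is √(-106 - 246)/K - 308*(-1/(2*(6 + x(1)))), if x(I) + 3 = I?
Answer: 77/2 + I*√22/35 ≈ 38.5 + 0.13401*I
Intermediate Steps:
x(I) = -3 + I
K = 140
√(-106 - 246)/K - 308*(-1/(2*(6 + x(1)))) = √(-106 - 246)/140 - 308*(-1/(2*(6 + (-3 + 1)))) = √(-352)*(1/140) - 308*(-1/(2*(6 - 2))) = (4*I*√22)*(1/140) - 308/((-2*4)) = I*√22/35 - 308/(-8) = I*√22/35 - 308*(-⅛) = I*√22/35 + 77/2 = 77/2 + I*√22/35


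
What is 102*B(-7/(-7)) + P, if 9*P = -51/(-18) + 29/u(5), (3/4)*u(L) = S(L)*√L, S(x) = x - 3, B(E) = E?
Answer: 5525/54 + 29*√5/120 ≈ 102.86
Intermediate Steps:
S(x) = -3 + x
u(L) = 4*√L*(-3 + L)/3 (u(L) = 4*((-3 + L)*√L)/3 = 4*(√L*(-3 + L))/3 = 4*√L*(-3 + L)/3)
P = 17/54 + 29*√5/120 (P = (-51/(-18) + 29/((4*√5*(-3 + 5)/3)))/9 = (-51*(-1/18) + 29/(((4/3)*√5*2)))/9 = (17/6 + 29/((8*√5/3)))/9 = (17/6 + 29*(3*√5/40))/9 = (17/6 + 87*√5/40)/9 = 17/54 + 29*√5/120 ≈ 0.85520)
102*B(-7/(-7)) + P = 102*(-7/(-7)) + (17/54 + 29*√5/120) = 102*(-7*(-⅐)) + (17/54 + 29*√5/120) = 102*1 + (17/54 + 29*√5/120) = 102 + (17/54 + 29*√5/120) = 5525/54 + 29*√5/120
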